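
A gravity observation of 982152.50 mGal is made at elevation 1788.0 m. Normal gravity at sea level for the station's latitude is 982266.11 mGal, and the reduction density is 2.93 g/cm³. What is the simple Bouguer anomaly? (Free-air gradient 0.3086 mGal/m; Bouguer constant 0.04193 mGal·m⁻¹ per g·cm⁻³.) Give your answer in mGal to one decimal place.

218.5

Free-air correction = 0.3086 × 1788.0 = 551.78 mGal
Free-air anomaly = 982152.50 − 982266.11 + (551.78) = 438.17 mGal
Bouguer slab correction = 0.04193 × 2.93 × 1788.0 = 219.66 mGal
Simple Bouguer anomaly = 438.17 − (219.66) = 218.51 mGal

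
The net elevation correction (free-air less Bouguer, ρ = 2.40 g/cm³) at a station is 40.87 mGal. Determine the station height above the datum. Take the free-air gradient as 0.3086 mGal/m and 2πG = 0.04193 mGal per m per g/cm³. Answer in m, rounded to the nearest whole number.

197

Combined gradient = 0.3086 − 0.04193 × 2.40 = 0.2079680 mGal/m
h = 40.87 / 0.2079680 = 196.52 m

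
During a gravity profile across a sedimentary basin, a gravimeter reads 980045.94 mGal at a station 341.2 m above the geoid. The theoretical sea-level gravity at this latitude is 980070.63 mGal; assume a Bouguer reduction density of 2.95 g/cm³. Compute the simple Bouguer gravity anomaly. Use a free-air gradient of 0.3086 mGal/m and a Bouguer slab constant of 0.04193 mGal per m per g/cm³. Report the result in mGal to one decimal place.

Free-air correction = 0.3086 × 341.2 = 105.29 mGal
Free-air anomaly = 980045.94 − 980070.63 + (105.29) = 80.60 mGal
Bouguer slab correction = 0.04193 × 2.95 × 341.2 = 42.20 mGal
Simple Bouguer anomaly = 80.60 − (42.20) = 38.40 mGal

38.4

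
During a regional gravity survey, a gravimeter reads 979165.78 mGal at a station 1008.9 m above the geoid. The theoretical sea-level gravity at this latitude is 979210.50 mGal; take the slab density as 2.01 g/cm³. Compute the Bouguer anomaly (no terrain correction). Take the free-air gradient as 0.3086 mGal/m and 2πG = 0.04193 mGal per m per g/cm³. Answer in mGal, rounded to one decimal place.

181.6

Free-air correction = 0.3086 × 1008.9 = 311.35 mGal
Free-air anomaly = 979165.78 − 979210.50 + (311.35) = 266.63 mGal
Bouguer slab correction = 0.04193 × 2.01 × 1008.9 = 85.03 mGal
Simple Bouguer anomaly = 266.63 − (85.03) = 181.60 mGal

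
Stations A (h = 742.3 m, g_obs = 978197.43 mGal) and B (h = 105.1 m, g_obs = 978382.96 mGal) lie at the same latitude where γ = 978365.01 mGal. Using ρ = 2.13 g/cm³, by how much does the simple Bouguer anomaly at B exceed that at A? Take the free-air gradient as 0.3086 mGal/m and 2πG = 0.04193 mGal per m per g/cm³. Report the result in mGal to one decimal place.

45.8

Δg_SB(A) = 978197.43 − 978365.01 + 0.3086×742.3 − 0.04193×2.13×742.3 = -4.80 mGal
Δg_SB(B) = 978382.96 − 978365.01 + 0.3086×105.1 − 0.04193×2.13×105.1 = 41.00 mGal
Difference = 41.00 − (-4.80) = 45.80 mGal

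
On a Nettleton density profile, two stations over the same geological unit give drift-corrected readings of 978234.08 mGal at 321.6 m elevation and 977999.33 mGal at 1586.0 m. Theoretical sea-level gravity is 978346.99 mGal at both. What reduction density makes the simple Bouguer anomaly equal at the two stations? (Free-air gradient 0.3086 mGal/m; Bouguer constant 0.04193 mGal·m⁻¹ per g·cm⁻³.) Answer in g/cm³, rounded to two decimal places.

Δg_obs = 977999.33 − 978234.08 = -234.75 mGal over Δh = 1586.0 − 321.6 = 1264.4 m
Equal Bouguer anomalies ⇒ Δg_obs + (0.3086 − 0.04193ρ)·Δh = 0
0.3086 − 0.04193ρ = −Δg_obs/Δh = 0.18566
ρ = (0.3086 − 0.18566) / 0.04193 = 2.93 g/cm³

2.93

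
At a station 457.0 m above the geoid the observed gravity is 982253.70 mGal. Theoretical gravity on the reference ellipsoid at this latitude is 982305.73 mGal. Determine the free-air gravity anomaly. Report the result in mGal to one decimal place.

89.0

Free-air correction = 0.3086 × 457.0 = 141.03 mGal
Free-air anomaly = 982253.70 − 982305.73 + (141.03) = 89.00 mGal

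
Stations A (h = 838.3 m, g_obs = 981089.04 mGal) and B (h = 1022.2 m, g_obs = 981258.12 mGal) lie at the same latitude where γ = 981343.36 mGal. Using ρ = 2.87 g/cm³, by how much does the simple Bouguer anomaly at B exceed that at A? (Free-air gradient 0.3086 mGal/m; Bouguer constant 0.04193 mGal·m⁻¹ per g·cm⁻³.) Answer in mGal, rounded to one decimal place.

Δg_SB(A) = 981089.04 − 981343.36 + 0.3086×838.3 − 0.04193×2.87×838.3 = -96.50 mGal
Δg_SB(B) = 981258.12 − 981343.36 + 0.3086×1022.2 − 0.04193×2.87×1022.2 = 107.20 mGal
Difference = 107.20 − (-96.50) = 203.70 mGal

203.7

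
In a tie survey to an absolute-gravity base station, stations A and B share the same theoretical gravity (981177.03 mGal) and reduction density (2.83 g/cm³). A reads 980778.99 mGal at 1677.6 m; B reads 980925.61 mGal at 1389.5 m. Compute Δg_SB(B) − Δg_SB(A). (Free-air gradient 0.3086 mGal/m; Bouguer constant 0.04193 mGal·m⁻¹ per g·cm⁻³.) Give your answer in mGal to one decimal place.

Δg_SB(A) = 980778.99 − 981177.03 + 0.3086×1677.6 − 0.04193×2.83×1677.6 = -79.40 mGal
Δg_SB(B) = 980925.61 − 981177.03 + 0.3086×1389.5 − 0.04193×2.83×1389.5 = 12.50 mGal
Difference = 12.50 − (-79.40) = 91.90 mGal

91.9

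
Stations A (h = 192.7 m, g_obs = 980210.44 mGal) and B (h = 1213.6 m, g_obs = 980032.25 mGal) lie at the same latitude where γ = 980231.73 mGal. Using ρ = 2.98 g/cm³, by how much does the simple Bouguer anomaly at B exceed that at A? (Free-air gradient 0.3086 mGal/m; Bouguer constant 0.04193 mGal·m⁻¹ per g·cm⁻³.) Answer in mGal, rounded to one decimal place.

9.3

Δg_SB(A) = 980210.44 − 980231.73 + 0.3086×192.7 − 0.04193×2.98×192.7 = 14.10 mGal
Δg_SB(B) = 980032.25 − 980231.73 + 0.3086×1213.6 − 0.04193×2.98×1213.6 = 23.40 mGal
Difference = 23.40 − (14.10) = 9.30 mGal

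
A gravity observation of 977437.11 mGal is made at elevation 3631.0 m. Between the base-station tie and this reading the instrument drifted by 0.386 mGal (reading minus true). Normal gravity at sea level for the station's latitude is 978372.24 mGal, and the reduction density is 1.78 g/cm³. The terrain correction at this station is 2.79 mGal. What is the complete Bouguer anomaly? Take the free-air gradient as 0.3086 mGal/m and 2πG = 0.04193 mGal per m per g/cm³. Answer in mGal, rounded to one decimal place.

Drift-corrected reading = 977437.11 − (0.386) = 977436.724 mGal
Free-air correction = 0.3086 × 3631.0 = 1120.53 mGal
Free-air anomaly = 977436.724 − 978372.24 + (1120.53) = 185.014 mGal
Bouguer slab correction = 0.04193 × 1.78 × 3631.0 = 271.00 mGal
Simple Bouguer anomaly = 185.014 − (271.00) = -85.986 mGal
Complete Bouguer anomaly = -85.986 + 2.79 = -83.196 mGal

-83.2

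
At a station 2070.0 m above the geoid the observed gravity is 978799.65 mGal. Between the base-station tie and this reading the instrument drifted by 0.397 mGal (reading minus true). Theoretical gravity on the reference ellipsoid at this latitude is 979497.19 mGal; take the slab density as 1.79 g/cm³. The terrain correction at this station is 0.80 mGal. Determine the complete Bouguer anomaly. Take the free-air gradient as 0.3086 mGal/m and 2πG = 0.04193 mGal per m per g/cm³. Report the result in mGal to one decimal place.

-213.7

Drift-corrected reading = 978799.65 − (0.397) = 978799.253 mGal
Free-air correction = 0.3086 × 2070.0 = 638.80 mGal
Free-air anomaly = 978799.253 − 979497.19 + (638.80) = -59.137 mGal
Bouguer slab correction = 0.04193 × 1.79 × 2070.0 = 155.36 mGal
Simple Bouguer anomaly = -59.137 − (155.36) = -214.497 mGal
Complete Bouguer anomaly = -214.497 + 0.80 = -213.697 mGal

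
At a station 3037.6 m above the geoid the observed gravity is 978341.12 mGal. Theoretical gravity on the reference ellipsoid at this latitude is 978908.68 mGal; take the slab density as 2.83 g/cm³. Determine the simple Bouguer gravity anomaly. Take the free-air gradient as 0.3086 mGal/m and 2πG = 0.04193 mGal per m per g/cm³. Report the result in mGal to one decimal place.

Free-air correction = 0.3086 × 3037.6 = 937.40 mGal
Free-air anomaly = 978341.12 − 978908.68 + (937.40) = 369.84 mGal
Bouguer slab correction = 0.04193 × 2.83 × 3037.6 = 360.45 mGal
Simple Bouguer anomaly = 369.84 − (360.45) = 9.39 mGal

9.4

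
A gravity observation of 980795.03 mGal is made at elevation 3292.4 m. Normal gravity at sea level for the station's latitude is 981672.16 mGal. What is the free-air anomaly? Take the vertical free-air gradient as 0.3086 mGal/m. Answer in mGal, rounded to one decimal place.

Free-air correction = 0.3086 × 3292.4 = 1016.03 mGal
Free-air anomaly = 980795.03 − 981672.16 + (1016.03) = 138.90 mGal

138.9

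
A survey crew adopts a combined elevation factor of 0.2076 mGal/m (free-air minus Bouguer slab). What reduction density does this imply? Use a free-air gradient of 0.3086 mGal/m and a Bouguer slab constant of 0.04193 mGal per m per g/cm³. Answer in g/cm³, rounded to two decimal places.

2.41

0.2076 = 0.3086 − 0.04193 × ρ
ρ = (0.3086 − 0.2076) / 0.04193 = 2.41 g/cm³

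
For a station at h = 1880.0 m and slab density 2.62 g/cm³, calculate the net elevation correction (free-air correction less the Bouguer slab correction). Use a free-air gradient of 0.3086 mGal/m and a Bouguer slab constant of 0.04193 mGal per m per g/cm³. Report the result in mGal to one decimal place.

373.6

Combined gradient = 0.3086 − 0.04193 × 2.62 = 0.1987434 mGal/m
Combined elevation correction = 0.1987434 × 1880.0 = 373.6 mGal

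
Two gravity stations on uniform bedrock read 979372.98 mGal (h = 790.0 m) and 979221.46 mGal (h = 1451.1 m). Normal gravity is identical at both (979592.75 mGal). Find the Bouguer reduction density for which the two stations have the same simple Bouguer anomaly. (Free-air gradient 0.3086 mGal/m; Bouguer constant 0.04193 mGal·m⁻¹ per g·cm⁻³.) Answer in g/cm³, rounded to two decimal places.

Δg_obs = 979221.46 − 979372.98 = -151.52 mGal over Δh = 1451.1 − 790.0 = 661.1 m
Equal Bouguer anomalies ⇒ Δg_obs + (0.3086 − 0.04193ρ)·Δh = 0
0.3086 − 0.04193ρ = −Δg_obs/Δh = 0.22919
ρ = (0.3086 − 0.22919) / 0.04193 = 1.89 g/cm³

1.89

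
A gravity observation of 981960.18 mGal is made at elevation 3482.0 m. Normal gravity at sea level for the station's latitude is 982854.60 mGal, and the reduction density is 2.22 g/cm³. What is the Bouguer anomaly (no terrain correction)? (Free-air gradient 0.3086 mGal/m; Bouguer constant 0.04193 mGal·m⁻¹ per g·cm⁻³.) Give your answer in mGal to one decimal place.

Free-air correction = 0.3086 × 3482.0 = 1074.55 mGal
Free-air anomaly = 981960.18 − 982854.60 + (1074.55) = 180.13 mGal
Bouguer slab correction = 0.04193 × 2.22 × 3482.0 = 324.12 mGal
Simple Bouguer anomaly = 180.13 − (324.12) = -143.99 mGal

-144.0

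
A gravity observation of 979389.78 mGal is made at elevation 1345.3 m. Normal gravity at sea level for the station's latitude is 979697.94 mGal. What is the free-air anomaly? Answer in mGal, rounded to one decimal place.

Free-air correction = 0.3086 × 1345.3 = 415.16 mGal
Free-air anomaly = 979389.78 − 979697.94 + (415.16) = 107.00 mGal

107.0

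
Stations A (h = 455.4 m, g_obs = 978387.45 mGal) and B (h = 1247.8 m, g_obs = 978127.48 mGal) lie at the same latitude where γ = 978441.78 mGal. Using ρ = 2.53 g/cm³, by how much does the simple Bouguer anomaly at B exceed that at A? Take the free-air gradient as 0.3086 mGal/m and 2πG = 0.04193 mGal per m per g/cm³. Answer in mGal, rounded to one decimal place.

-99.5

Δg_SB(A) = 978387.45 − 978441.78 + 0.3086×455.4 − 0.04193×2.53×455.4 = 37.90 mGal
Δg_SB(B) = 978127.48 − 978441.78 + 0.3086×1247.8 − 0.04193×2.53×1247.8 = -61.60 mGal
Difference = -61.60 − (37.90) = -99.50 mGal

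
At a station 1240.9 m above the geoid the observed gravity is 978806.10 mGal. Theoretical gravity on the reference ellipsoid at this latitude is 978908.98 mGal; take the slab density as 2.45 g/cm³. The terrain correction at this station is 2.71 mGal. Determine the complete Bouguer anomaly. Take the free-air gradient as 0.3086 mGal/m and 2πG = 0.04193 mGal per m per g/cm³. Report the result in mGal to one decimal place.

155.3

Free-air correction = 0.3086 × 1240.9 = 382.94 mGal
Free-air anomaly = 978806.10 − 978908.98 + (382.94) = 280.06 mGal
Bouguer slab correction = 0.04193 × 2.45 × 1240.9 = 127.48 mGal
Simple Bouguer anomaly = 280.06 − (127.48) = 152.58 mGal
Complete Bouguer anomaly = 152.58 + 2.71 = 155.29 mGal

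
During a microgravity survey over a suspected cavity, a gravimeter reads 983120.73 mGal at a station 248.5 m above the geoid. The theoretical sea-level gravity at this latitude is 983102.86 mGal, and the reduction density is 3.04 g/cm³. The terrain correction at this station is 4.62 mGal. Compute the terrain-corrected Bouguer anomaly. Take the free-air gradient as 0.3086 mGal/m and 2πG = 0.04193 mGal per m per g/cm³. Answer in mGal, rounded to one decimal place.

67.5

Free-air correction = 0.3086 × 248.5 = 76.69 mGal
Free-air anomaly = 983120.73 − 983102.86 + (76.69) = 94.56 mGal
Bouguer slab correction = 0.04193 × 3.04 × 248.5 = 31.68 mGal
Simple Bouguer anomaly = 94.56 − (31.68) = 62.88 mGal
Complete Bouguer anomaly = 62.88 + 4.62 = 67.50 mGal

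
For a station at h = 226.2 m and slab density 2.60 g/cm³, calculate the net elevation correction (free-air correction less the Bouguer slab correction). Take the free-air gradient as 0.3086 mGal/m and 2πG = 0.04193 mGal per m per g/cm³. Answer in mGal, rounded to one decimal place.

45.1

Combined gradient = 0.3086 − 0.04193 × 2.60 = 0.1995820 mGal/m
Combined elevation correction = 0.1995820 × 226.2 = 45.1 mGal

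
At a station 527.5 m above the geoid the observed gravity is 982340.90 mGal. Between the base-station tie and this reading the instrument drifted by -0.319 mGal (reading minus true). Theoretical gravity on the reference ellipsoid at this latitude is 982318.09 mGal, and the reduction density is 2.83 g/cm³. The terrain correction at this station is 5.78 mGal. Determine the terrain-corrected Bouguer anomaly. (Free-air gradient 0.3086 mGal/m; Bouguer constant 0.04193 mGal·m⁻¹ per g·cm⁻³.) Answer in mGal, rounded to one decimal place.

129.1

Drift-corrected reading = 982340.90 − (-0.319) = 982341.219 mGal
Free-air correction = 0.3086 × 527.5 = 162.79 mGal
Free-air anomaly = 982341.219 − 982318.09 + (162.79) = 185.919 mGal
Bouguer slab correction = 0.04193 × 2.83 × 527.5 = 62.59 mGal
Simple Bouguer anomaly = 185.919 − (62.59) = 123.329 mGal
Complete Bouguer anomaly = 123.329 + 5.78 = 129.109 mGal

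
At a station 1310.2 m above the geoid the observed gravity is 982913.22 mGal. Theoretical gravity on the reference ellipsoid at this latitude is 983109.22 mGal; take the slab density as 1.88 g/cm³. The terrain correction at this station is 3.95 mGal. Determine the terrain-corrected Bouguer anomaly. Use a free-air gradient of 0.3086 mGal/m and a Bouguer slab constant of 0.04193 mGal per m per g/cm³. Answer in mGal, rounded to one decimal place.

109.0

Free-air correction = 0.3086 × 1310.2 = 404.33 mGal
Free-air anomaly = 982913.22 − 983109.22 + (404.33) = 208.33 mGal
Bouguer slab correction = 0.04193 × 1.88 × 1310.2 = 103.28 mGal
Simple Bouguer anomaly = 208.33 − (103.28) = 105.05 mGal
Complete Bouguer anomaly = 105.05 + 3.95 = 109.00 mGal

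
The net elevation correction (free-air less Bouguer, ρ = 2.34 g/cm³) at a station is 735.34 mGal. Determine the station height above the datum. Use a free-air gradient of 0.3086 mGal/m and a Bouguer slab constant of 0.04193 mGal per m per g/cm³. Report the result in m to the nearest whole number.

3494

Combined gradient = 0.3086 − 0.04193 × 2.34 = 0.2104838 mGal/m
h = 735.34 / 0.2104838 = 3493.57 m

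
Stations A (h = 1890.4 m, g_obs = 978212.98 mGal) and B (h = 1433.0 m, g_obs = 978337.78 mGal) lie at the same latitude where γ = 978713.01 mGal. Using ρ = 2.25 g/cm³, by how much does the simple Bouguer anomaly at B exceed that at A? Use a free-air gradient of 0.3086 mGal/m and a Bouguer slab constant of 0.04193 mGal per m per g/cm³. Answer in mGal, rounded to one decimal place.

26.8

Δg_SB(A) = 978212.98 − 978713.01 + 0.3086×1890.4 − 0.04193×2.25×1890.4 = -95.00 mGal
Δg_SB(B) = 978337.78 − 978713.01 + 0.3086×1433.0 − 0.04193×2.25×1433.0 = -68.20 mGal
Difference = -68.20 − (-95.00) = 26.80 mGal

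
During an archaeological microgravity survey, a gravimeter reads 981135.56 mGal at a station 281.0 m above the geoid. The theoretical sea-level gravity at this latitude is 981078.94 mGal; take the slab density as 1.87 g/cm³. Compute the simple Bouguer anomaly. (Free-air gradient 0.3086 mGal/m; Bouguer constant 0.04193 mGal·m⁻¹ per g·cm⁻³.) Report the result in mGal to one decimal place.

Free-air correction = 0.3086 × 281.0 = 86.72 mGal
Free-air anomaly = 981135.56 − 981078.94 + (86.72) = 143.34 mGal
Bouguer slab correction = 0.04193 × 1.87 × 281.0 = 22.03 mGal
Simple Bouguer anomaly = 143.34 − (22.03) = 121.31 mGal

121.3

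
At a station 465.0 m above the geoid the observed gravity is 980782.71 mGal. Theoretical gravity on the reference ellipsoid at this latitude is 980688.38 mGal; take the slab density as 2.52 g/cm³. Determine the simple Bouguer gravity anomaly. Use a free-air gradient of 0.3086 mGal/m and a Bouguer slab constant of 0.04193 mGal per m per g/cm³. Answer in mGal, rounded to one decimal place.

188.7

Free-air correction = 0.3086 × 465.0 = 143.50 mGal
Free-air anomaly = 980782.71 − 980688.38 + (143.50) = 237.83 mGal
Bouguer slab correction = 0.04193 × 2.52 × 465.0 = 49.13 mGal
Simple Bouguer anomaly = 237.83 − (49.13) = 188.70 mGal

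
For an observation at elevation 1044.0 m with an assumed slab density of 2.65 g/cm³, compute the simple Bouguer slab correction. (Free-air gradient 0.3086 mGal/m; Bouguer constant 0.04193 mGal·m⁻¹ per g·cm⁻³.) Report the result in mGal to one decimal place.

Bouguer slab correction = 0.04193 × 2.65 × 1044.0 = 116.0 mGal

116.0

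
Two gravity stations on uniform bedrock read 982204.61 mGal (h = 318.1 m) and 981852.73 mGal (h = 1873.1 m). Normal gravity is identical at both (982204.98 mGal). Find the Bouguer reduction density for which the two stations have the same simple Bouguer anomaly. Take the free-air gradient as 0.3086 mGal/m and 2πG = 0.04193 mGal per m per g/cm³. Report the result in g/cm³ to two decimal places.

1.96

Δg_obs = 981852.73 − 982204.61 = -351.88 mGal over Δh = 1873.1 − 318.1 = 1555.0 m
Equal Bouguer anomalies ⇒ Δg_obs + (0.3086 − 0.04193ρ)·Δh = 0
0.3086 − 0.04193ρ = −Δg_obs/Δh = 0.22629
ρ = (0.3086 − 0.22629) / 0.04193 = 1.96 g/cm³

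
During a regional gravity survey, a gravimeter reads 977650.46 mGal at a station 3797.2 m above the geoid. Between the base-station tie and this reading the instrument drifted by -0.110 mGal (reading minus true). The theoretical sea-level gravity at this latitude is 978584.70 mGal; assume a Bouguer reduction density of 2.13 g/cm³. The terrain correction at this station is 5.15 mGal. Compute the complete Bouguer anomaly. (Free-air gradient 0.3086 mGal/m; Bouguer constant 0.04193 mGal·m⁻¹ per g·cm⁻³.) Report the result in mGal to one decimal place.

-96.3

Drift-corrected reading = 977650.46 − (-0.110) = 977650.570 mGal
Free-air correction = 0.3086 × 3797.2 = 1171.82 mGal
Free-air anomaly = 977650.570 − 978584.70 + (1171.82) = 237.690 mGal
Bouguer slab correction = 0.04193 × 2.13 × 3797.2 = 339.13 mGal
Simple Bouguer anomaly = 237.690 − (339.13) = -101.440 mGal
Complete Bouguer anomaly = -101.440 + 5.15 = -96.290 mGal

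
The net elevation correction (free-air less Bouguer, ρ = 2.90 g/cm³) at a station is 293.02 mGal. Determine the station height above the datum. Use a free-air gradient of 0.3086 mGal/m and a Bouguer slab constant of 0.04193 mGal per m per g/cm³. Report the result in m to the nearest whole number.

Combined gradient = 0.3086 − 0.04193 × 2.90 = 0.1870030 mGal/m
h = 293.02 / 0.1870030 = 1566.93 m

1567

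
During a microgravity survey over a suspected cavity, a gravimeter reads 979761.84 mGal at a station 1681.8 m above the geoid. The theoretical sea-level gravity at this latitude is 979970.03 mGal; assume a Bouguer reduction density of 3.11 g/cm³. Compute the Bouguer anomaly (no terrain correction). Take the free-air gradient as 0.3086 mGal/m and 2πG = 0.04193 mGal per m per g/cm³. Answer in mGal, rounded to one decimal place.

91.5

Free-air correction = 0.3086 × 1681.8 = 519.00 mGal
Free-air anomaly = 979761.84 − 979970.03 + (519.00) = 310.81 mGal
Bouguer slab correction = 0.04193 × 3.11 × 1681.8 = 219.31 mGal
Simple Bouguer anomaly = 310.81 − (219.31) = 91.50 mGal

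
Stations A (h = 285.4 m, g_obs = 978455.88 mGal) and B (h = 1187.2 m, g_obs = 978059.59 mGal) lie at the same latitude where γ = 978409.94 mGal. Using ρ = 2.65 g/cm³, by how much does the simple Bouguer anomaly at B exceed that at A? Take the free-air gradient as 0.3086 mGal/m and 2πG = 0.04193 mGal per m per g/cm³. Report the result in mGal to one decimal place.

Δg_SB(A) = 978455.88 − 978409.94 + 0.3086×285.4 − 0.04193×2.65×285.4 = 102.30 mGal
Δg_SB(B) = 978059.59 − 978409.94 + 0.3086×1187.2 − 0.04193×2.65×1187.2 = -115.90 mGal
Difference = -115.90 − (102.30) = -218.20 mGal

-218.2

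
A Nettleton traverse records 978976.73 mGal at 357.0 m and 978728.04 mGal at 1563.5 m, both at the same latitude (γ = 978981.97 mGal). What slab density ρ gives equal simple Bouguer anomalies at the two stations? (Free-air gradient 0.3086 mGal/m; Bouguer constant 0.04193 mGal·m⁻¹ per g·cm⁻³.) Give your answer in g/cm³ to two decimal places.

Δg_obs = 978728.04 − 978976.73 = -248.69 mGal over Δh = 1563.5 − 357.0 = 1206.5 m
Equal Bouguer anomalies ⇒ Δg_obs + (0.3086 − 0.04193ρ)·Δh = 0
0.3086 − 0.04193ρ = −Δg_obs/Δh = 0.20613
ρ = (0.3086 − 0.20613) / 0.04193 = 2.44 g/cm³

2.44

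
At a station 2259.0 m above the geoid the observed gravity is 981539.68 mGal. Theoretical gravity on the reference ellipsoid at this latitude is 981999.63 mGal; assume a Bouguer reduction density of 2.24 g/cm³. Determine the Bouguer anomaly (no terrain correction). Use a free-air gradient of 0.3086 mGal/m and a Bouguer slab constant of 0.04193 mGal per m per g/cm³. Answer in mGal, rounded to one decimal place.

Free-air correction = 0.3086 × 2259.0 = 697.13 mGal
Free-air anomaly = 981539.68 − 981999.63 + (697.13) = 237.18 mGal
Bouguer slab correction = 0.04193 × 2.24 × 2259.0 = 212.17 mGal
Simple Bouguer anomaly = 237.18 − (212.17) = 25.01 mGal

25.0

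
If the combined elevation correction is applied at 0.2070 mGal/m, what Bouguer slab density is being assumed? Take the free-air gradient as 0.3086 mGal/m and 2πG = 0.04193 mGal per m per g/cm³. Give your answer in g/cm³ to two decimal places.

2.42

0.2070 = 0.3086 − 0.04193 × ρ
ρ = (0.3086 − 0.2070) / 0.04193 = 2.42 g/cm³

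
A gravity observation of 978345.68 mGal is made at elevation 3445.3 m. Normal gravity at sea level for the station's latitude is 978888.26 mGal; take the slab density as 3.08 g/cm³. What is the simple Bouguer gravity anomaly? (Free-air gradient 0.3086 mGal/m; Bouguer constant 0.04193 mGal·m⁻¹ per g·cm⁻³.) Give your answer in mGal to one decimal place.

Free-air correction = 0.3086 × 3445.3 = 1063.22 mGal
Free-air anomaly = 978345.68 − 978888.26 + (1063.22) = 520.64 mGal
Bouguer slab correction = 0.04193 × 3.08 × 3445.3 = 444.94 mGal
Simple Bouguer anomaly = 520.64 − (444.94) = 75.70 mGal

75.7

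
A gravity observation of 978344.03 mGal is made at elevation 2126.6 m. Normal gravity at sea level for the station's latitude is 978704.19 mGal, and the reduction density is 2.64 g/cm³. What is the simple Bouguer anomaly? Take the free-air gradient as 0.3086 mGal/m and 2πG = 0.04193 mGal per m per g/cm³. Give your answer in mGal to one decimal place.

60.7

Free-air correction = 0.3086 × 2126.6 = 656.27 mGal
Free-air anomaly = 978344.03 − 978704.19 + (656.27) = 296.11 mGal
Bouguer slab correction = 0.04193 × 2.64 × 2126.6 = 235.40 mGal
Simple Bouguer anomaly = 296.11 − (235.40) = 60.71 mGal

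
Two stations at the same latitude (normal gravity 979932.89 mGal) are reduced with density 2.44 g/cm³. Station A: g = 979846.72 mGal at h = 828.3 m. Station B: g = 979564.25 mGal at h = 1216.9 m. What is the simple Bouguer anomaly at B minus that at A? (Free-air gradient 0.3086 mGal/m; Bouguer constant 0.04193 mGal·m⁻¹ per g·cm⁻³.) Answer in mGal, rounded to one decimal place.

-202.3

Δg_SB(A) = 979846.72 − 979932.89 + 0.3086×828.3 − 0.04193×2.44×828.3 = 84.70 mGal
Δg_SB(B) = 979564.25 − 979932.89 + 0.3086×1216.9 − 0.04193×2.44×1216.9 = -117.60 mGal
Difference = -117.60 − (84.70) = -202.30 mGal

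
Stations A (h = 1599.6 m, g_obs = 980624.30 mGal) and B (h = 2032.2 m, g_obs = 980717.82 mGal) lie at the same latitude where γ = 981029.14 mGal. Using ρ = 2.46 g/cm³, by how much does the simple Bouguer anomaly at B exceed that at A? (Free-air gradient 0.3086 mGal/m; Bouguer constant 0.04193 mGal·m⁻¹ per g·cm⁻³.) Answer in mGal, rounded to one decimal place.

182.4

Δg_SB(A) = 980624.30 − 981029.14 + 0.3086×1599.6 − 0.04193×2.46×1599.6 = -76.20 mGal
Δg_SB(B) = 980717.82 − 981029.14 + 0.3086×2032.2 − 0.04193×2.46×2032.2 = 106.20 mGal
Difference = 106.20 − (-76.20) = 182.40 mGal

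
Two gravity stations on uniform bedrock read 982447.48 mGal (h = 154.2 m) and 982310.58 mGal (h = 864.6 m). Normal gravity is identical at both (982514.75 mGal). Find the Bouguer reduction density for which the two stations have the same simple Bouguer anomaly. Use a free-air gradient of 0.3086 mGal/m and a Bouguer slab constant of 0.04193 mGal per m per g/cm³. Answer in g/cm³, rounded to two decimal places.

Δg_obs = 982310.58 − 982447.48 = -136.90 mGal over Δh = 864.6 − 154.2 = 710.4 m
Equal Bouguer anomalies ⇒ Δg_obs + (0.3086 − 0.04193ρ)·Δh = 0
0.3086 − 0.04193ρ = −Δg_obs/Δh = 0.19271
ρ = (0.3086 − 0.19271) / 0.04193 = 2.76 g/cm³

2.76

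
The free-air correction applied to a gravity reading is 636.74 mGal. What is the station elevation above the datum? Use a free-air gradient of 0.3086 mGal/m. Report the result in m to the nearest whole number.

h = 636.74 / 0.3086 = 2063.32 m

2063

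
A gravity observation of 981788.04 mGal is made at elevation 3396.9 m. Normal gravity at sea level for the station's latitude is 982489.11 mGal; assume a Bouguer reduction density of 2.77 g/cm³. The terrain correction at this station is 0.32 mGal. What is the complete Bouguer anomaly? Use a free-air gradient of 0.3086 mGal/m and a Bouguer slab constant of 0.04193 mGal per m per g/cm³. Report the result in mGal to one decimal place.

Free-air correction = 0.3086 × 3396.9 = 1048.28 mGal
Free-air anomaly = 981788.04 − 982489.11 + (1048.28) = 347.21 mGal
Bouguer slab correction = 0.04193 × 2.77 × 3396.9 = 394.54 mGal
Simple Bouguer anomaly = 347.21 − (394.54) = -47.33 mGal
Complete Bouguer anomaly = -47.33 + 0.32 = -47.01 mGal

-47.0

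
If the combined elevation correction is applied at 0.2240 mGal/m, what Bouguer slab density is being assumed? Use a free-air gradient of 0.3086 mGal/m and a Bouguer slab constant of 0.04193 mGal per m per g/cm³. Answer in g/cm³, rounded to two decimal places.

0.2240 = 0.3086 − 0.04193 × ρ
ρ = (0.3086 − 0.2240) / 0.04193 = 2.02 g/cm³

2.02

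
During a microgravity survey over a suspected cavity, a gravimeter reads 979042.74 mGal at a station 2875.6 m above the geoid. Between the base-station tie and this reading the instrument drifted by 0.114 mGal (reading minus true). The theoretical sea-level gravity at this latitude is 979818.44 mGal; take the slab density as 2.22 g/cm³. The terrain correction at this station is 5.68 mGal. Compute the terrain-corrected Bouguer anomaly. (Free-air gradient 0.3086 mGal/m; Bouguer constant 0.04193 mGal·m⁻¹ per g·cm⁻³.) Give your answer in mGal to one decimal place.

-150.4

Drift-corrected reading = 979042.74 − (0.114) = 979042.626 mGal
Free-air correction = 0.3086 × 2875.6 = 887.41 mGal
Free-air anomaly = 979042.626 − 979818.44 + (887.41) = 111.596 mGal
Bouguer slab correction = 0.04193 × 2.22 × 2875.6 = 267.67 mGal
Simple Bouguer anomaly = 111.596 − (267.67) = -156.074 mGal
Complete Bouguer anomaly = -156.074 + 5.68 = -150.394 mGal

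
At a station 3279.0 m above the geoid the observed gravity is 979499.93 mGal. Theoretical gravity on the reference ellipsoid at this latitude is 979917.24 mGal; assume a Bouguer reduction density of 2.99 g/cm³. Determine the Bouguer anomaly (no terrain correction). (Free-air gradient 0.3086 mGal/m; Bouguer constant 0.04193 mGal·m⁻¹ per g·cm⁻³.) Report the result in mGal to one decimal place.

183.5

Free-air correction = 0.3086 × 3279.0 = 1011.90 mGal
Free-air anomaly = 979499.93 − 979917.24 + (1011.90) = 594.59 mGal
Bouguer slab correction = 0.04193 × 2.99 × 3279.0 = 411.09 mGal
Simple Bouguer anomaly = 594.59 − (411.09) = 183.50 mGal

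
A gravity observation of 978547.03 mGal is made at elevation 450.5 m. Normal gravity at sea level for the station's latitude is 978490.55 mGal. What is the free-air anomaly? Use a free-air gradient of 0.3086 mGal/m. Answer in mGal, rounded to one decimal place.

Free-air correction = 0.3086 × 450.5 = 139.02 mGal
Free-air anomaly = 978547.03 − 978490.55 + (139.02) = 195.50 mGal

195.5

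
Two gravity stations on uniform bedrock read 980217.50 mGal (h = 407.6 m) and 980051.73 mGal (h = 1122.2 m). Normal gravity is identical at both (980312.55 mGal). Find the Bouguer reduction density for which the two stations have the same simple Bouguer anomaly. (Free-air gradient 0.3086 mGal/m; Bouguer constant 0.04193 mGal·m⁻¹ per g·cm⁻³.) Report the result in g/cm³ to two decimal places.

1.83

Δg_obs = 980051.73 − 980217.50 = -165.77 mGal over Δh = 1122.2 − 407.6 = 714.6 m
Equal Bouguer anomalies ⇒ Δg_obs + (0.3086 − 0.04193ρ)·Δh = 0
0.3086 − 0.04193ρ = −Δg_obs/Δh = 0.23198
ρ = (0.3086 − 0.23198) / 0.04193 = 1.83 g/cm³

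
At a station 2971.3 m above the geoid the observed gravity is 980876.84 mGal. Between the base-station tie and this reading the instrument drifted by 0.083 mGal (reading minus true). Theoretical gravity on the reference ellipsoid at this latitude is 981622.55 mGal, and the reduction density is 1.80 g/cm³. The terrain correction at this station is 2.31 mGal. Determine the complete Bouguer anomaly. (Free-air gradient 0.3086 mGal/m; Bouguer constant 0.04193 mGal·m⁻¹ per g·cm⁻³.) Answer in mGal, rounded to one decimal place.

Drift-corrected reading = 980876.84 − (0.083) = 980876.757 mGal
Free-air correction = 0.3086 × 2971.3 = 916.94 mGal
Free-air anomaly = 980876.757 − 981622.55 + (916.94) = 171.147 mGal
Bouguer slab correction = 0.04193 × 1.80 × 2971.3 = 224.26 mGal
Simple Bouguer anomaly = 171.147 − (224.26) = -53.113 mGal
Complete Bouguer anomaly = -53.113 + 2.31 = -50.803 mGal

-50.8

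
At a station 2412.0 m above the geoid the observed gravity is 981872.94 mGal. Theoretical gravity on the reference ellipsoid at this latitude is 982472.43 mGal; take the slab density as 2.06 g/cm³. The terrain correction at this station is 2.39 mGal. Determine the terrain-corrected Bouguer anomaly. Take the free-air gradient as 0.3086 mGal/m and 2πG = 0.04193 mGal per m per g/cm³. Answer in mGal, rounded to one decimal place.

-61.1

Free-air correction = 0.3086 × 2412.0 = 744.34 mGal
Free-air anomaly = 981872.94 − 982472.43 + (744.34) = 144.85 mGal
Bouguer slab correction = 0.04193 × 2.06 × 2412.0 = 208.34 mGal
Simple Bouguer anomaly = 144.85 − (208.34) = -63.49 mGal
Complete Bouguer anomaly = -63.49 + 2.39 = -61.10 mGal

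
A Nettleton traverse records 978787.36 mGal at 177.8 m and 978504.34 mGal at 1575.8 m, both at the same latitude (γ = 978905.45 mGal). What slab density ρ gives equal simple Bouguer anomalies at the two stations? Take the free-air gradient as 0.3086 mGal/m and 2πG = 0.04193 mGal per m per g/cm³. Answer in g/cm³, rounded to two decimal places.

Δg_obs = 978504.34 − 978787.36 = -283.02 mGal over Δh = 1575.8 − 177.8 = 1398.0 m
Equal Bouguer anomalies ⇒ Δg_obs + (0.3086 − 0.04193ρ)·Δh = 0
0.3086 − 0.04193ρ = −Δg_obs/Δh = 0.20245
ρ = (0.3086 − 0.20245) / 0.04193 = 2.53 g/cm³

2.53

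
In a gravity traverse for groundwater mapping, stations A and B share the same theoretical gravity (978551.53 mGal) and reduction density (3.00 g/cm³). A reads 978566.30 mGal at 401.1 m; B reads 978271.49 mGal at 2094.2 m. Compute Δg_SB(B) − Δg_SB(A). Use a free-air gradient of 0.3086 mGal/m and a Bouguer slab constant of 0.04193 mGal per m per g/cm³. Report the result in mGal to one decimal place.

14.7

Δg_SB(A) = 978566.30 − 978551.53 + 0.3086×401.1 − 0.04193×3.00×401.1 = 88.10 mGal
Δg_SB(B) = 978271.49 − 978551.53 + 0.3086×2094.2 − 0.04193×3.00×2094.2 = 102.80 mGal
Difference = 102.80 − (88.10) = 14.70 mGal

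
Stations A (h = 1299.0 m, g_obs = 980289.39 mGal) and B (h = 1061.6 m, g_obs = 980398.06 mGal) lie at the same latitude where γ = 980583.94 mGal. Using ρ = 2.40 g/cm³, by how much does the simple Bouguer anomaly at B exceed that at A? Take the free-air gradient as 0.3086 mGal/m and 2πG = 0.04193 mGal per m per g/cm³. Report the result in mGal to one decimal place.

59.3

Δg_SB(A) = 980289.39 − 980583.94 + 0.3086×1299.0 − 0.04193×2.40×1299.0 = -24.40 mGal
Δg_SB(B) = 980398.06 − 980583.94 + 0.3086×1061.6 − 0.04193×2.40×1061.6 = 34.90 mGal
Difference = 34.90 − (-24.40) = 59.30 mGal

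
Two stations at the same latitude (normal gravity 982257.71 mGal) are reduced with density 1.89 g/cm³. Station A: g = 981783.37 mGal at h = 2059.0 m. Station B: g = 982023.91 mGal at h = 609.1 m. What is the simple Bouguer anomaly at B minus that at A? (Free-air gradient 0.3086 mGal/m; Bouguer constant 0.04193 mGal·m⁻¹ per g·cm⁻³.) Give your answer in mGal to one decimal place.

Δg_SB(A) = 981783.37 − 982257.71 + 0.3086×2059.0 − 0.04193×1.89×2059.0 = -2.10 mGal
Δg_SB(B) = 982023.91 − 982257.71 + 0.3086×609.1 − 0.04193×1.89×609.1 = -94.10 mGal
Difference = -94.10 − (-2.10) = -92.00 mGal

-92.0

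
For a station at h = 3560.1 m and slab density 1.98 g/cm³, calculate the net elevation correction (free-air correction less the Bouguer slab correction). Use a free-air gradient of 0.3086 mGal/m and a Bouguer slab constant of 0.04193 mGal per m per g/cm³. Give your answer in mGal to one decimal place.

Combined gradient = 0.3086 − 0.04193 × 1.98 = 0.2255786 mGal/m
Combined elevation correction = 0.2255786 × 3560.1 = 803.1 mGal

803.1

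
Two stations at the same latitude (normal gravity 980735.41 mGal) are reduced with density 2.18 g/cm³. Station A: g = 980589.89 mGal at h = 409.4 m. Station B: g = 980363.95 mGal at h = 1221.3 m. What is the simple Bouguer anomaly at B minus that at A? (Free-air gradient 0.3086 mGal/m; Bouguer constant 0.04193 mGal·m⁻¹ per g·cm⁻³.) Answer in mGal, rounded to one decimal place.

-49.6

Δg_SB(A) = 980589.89 − 980735.41 + 0.3086×409.4 − 0.04193×2.18×409.4 = -56.60 mGal
Δg_SB(B) = 980363.95 − 980735.41 + 0.3086×1221.3 − 0.04193×2.18×1221.3 = -106.20 mGal
Difference = -106.20 − (-56.60) = -49.60 mGal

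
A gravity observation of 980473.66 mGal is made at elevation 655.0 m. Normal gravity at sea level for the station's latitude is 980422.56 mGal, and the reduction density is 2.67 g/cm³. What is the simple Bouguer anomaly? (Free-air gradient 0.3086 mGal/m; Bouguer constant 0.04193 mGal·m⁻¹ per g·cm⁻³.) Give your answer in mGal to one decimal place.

179.9

Free-air correction = 0.3086 × 655.0 = 202.13 mGal
Free-air anomaly = 980473.66 − 980422.56 + (202.13) = 253.23 mGal
Bouguer slab correction = 0.04193 × 2.67 × 655.0 = 73.33 mGal
Simple Bouguer anomaly = 253.23 − (73.33) = 179.90 mGal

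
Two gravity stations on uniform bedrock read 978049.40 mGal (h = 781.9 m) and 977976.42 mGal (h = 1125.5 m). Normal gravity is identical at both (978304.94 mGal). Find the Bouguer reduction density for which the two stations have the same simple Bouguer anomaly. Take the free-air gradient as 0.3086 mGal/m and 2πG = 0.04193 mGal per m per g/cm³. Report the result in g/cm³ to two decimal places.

Δg_obs = 977976.42 − 978049.40 = -72.98 mGal over Δh = 1125.5 − 781.9 = 343.6 m
Equal Bouguer anomalies ⇒ Δg_obs + (0.3086 − 0.04193ρ)·Δh = 0
0.3086 − 0.04193ρ = −Δg_obs/Δh = 0.21240
ρ = (0.3086 − 0.21240) / 0.04193 = 2.29 g/cm³

2.29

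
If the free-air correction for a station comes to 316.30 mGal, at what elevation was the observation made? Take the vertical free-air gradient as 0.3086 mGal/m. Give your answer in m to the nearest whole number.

1025

h = 316.30 / 0.3086 = 1024.95 m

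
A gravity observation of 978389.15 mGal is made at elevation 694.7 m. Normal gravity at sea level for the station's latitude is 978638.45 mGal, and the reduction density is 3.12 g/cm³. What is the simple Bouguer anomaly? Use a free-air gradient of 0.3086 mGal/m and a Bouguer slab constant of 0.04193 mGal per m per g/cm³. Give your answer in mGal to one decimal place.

Free-air correction = 0.3086 × 694.7 = 214.38 mGal
Free-air anomaly = 978389.15 − 978638.45 + (214.38) = -34.92 mGal
Bouguer slab correction = 0.04193 × 3.12 × 694.7 = 90.88 mGal
Simple Bouguer anomaly = -34.92 − (90.88) = -125.80 mGal

-125.8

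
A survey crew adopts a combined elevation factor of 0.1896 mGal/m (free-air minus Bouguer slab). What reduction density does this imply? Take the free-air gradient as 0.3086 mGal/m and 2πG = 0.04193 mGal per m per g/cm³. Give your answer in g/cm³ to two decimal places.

0.1896 = 0.3086 − 0.04193 × ρ
ρ = (0.3086 − 0.1896) / 0.04193 = 2.84 g/cm³

2.84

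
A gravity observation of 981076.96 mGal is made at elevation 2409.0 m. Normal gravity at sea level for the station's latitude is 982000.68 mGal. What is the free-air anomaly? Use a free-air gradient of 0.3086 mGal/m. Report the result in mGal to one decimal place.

Free-air correction = 0.3086 × 2409.0 = 743.42 mGal
Free-air anomaly = 981076.96 − 982000.68 + (743.42) = -180.30 mGal

-180.3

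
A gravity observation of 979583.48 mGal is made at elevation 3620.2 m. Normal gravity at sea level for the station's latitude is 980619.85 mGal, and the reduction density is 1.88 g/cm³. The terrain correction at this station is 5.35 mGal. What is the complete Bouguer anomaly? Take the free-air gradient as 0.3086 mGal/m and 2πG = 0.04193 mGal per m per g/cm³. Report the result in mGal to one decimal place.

Free-air correction = 0.3086 × 3620.2 = 1117.19 mGal
Free-air anomaly = 979583.48 − 980619.85 + (1117.19) = 80.82 mGal
Bouguer slab correction = 0.04193 × 1.88 × 3620.2 = 285.37 mGal
Simple Bouguer anomaly = 80.82 − (285.37) = -204.55 mGal
Complete Bouguer anomaly = -204.55 + 5.35 = -199.20 mGal

-199.2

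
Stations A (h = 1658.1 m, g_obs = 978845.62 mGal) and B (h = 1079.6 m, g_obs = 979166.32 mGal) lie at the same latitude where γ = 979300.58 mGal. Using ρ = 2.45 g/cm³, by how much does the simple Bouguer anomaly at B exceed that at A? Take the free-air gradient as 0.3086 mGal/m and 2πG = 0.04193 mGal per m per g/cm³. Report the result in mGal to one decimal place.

Δg_SB(A) = 978845.62 − 979300.58 + 0.3086×1658.1 − 0.04193×2.45×1658.1 = -113.60 mGal
Δg_SB(B) = 979166.32 − 979300.58 + 0.3086×1079.6 − 0.04193×2.45×1079.6 = 88.00 mGal
Difference = 88.00 − (-113.60) = 201.60 mGal

201.6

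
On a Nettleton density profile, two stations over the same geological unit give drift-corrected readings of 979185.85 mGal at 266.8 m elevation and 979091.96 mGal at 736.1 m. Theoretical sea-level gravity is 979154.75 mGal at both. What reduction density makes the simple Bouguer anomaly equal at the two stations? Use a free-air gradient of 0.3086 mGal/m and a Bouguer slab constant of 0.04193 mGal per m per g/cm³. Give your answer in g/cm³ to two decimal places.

Δg_obs = 979091.96 − 979185.85 = -93.89 mGal over Δh = 736.1 − 266.8 = 469.3 m
Equal Bouguer anomalies ⇒ Δg_obs + (0.3086 − 0.04193ρ)·Δh = 0
0.3086 − 0.04193ρ = −Δg_obs/Δh = 0.20006
ρ = (0.3086 − 0.20006) / 0.04193 = 2.59 g/cm³

2.59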